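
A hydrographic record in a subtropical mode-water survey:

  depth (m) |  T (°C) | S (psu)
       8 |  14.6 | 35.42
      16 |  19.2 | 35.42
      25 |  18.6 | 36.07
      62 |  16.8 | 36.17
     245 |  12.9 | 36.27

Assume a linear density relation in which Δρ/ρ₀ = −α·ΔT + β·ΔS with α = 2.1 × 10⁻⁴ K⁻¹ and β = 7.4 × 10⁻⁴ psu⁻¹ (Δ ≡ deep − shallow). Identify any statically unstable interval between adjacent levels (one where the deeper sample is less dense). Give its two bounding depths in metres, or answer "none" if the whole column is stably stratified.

Evaluate Δρ/ρ₀ = −αΔT + βΔS across each adjacent pair:
  8–16 m: −αΔT+βΔS = −(2.1 × 10⁻⁴)(+4.6)+(7.4 × 10⁻⁴)(+0.00) = -9.7 × 10⁻⁴ → UNSTABLE
  16–25 m: −αΔT+βΔS = −(2.1 × 10⁻⁴)(-0.6)+(7.4 × 10⁻⁴)(+0.65) = 6.1 × 10⁻⁴ → stable
  25–62 m: −αΔT+βΔS = −(2.1 × 10⁻⁴)(-1.8)+(7.4 × 10⁻⁴)(+0.10) = 4.5 × 10⁻⁴ → stable
  62–245 m: −αΔT+βΔS = −(2.1 × 10⁻⁴)(-3.9)+(7.4 × 10⁻⁴)(+0.10) = 8.9 × 10⁻⁴ → stable
The 8–16 m interval has Δρ < 0: lighter water underlies denser water.

8–16 m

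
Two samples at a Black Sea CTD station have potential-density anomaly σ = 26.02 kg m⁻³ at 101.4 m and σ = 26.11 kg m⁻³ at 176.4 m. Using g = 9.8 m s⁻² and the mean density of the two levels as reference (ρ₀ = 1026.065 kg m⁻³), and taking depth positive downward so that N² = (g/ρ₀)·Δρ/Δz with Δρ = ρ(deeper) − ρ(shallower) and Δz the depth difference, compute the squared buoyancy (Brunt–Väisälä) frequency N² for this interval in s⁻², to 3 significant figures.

Δρ = 1026.11 − 1026.02 = 0.09 kg m⁻³ over Δz = 176.4 − 101.4 = 75 m.
N² = (9.8/1026.065) × (0.09/75) = 1.1461 × 10⁻⁵ s⁻² ≈ 1.15 × 10⁻⁵ s⁻².

1.15 × 10⁻⁵ s⁻²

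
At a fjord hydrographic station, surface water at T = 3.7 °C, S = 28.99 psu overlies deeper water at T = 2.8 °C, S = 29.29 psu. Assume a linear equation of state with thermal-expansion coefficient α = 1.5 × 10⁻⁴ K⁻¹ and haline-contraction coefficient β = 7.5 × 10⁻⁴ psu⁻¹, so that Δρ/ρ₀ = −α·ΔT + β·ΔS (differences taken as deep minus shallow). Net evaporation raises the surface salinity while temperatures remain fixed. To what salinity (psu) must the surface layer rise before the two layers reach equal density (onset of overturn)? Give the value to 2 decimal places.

29.47 psu

Neutral buoyancy requires −α(T_deep − T_surf) + β(S_deep − S_surf′) = 0.
S_surf′ = S_deep − (α/β)·ΔT = 29.29 − (1.5 × 10⁻⁴/7.5 × 10⁻⁴)·(-0.9) = 29.4700 psu.
Increase required: 29.4700 − 28.99 = 0.4800 psu.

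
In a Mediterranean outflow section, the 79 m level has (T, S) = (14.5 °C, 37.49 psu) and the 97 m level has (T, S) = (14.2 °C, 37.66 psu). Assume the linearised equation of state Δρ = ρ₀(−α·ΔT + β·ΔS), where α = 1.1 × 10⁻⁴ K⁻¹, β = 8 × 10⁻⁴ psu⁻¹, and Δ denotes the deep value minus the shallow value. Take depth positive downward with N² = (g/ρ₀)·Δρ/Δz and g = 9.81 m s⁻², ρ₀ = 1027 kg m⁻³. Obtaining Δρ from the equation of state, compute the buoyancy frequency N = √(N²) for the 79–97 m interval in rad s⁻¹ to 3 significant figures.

9.60 × 10⁻³ rad s⁻¹

ΔT = -0.3 K, ΔS = +0.17 psu (deep − shallow).
Δρ/ρ₀ = −αΔT + βΔS = 3.30 × 10⁻⁵ + 1.36 × 10⁻⁴ = 1.69 × 10⁻⁴, so Δρ ≈ 0.1736 kg m⁻³.
N² = (g/ρ₀)·Δρ/Δz = g·(Δρ/ρ₀)/Δz = 9.81 × 1.69 × 10⁻⁴ / 18 = 9.2105 × 10⁻⁵ s⁻².
N = √(9.2105 × 10⁻⁵) = 9.5971 × 10⁻³ rad s⁻¹ ≈ 9.60 × 10⁻³ rad s⁻¹.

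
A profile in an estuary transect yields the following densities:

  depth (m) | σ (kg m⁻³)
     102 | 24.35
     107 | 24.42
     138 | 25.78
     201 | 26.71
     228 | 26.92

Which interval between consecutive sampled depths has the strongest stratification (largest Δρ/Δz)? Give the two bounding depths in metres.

107–138 m

Compute the density gradient over each adjacent pair:
  102–107 m: Δρ/Δz = 0.07/5 = 0.014 kg m⁻⁴
  107–138 m: Δρ/Δz = 1.36/31 = 0.044 kg m⁻⁴
  138–201 m: Δρ/Δz = 0.93/63 = 0.015 kg m⁻⁴
  201–228 m: Δρ/Δz = 0.21/27 = 7.8 × 10⁻³ kg m⁻⁴
The largest gradient is in the 107–138 m interval — the pycnocline.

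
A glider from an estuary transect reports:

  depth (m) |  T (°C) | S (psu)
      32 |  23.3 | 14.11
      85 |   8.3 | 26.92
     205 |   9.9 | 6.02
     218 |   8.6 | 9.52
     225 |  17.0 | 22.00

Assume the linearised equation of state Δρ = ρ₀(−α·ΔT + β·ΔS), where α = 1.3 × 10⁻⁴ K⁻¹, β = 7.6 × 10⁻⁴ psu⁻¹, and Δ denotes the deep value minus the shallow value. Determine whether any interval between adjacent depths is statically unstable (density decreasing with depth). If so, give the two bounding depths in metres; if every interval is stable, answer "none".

85–205 m

Evaluate Δρ/ρ₀ = −αΔT + βΔS across each adjacent pair:
  32–85 m: −αΔT+βΔS = −(1.3 × 10⁻⁴)(-15.0)+(7.6 × 10⁻⁴)(+12.81) = 0.012 → stable
  85–205 m: −αΔT+βΔS = −(1.3 × 10⁻⁴)(+1.6)+(7.6 × 10⁻⁴)(-20.90) = -0.016 → UNSTABLE
  205–218 m: −αΔT+βΔS = −(1.3 × 10⁻⁴)(-1.3)+(7.6 × 10⁻⁴)(+3.50) = 2.8 × 10⁻³ → stable
  218–225 m: −αΔT+βΔS = −(1.3 × 10⁻⁴)(+8.4)+(7.6 × 10⁻⁴)(+12.48) = 8.4 × 10⁻³ → stable
The 85–205 m interval has Δρ < 0: lighter water underlies denser water.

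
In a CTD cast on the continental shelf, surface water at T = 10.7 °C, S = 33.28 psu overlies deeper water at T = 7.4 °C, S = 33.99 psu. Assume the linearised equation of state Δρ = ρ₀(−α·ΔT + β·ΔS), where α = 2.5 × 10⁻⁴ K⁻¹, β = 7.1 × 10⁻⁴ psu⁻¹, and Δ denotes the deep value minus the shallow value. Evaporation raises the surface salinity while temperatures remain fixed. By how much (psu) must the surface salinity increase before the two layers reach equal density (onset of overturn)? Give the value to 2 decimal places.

Neutral buoyancy requires −α(T_deep − T_surf) + β(S_deep − S_surf′) = 0.
S_surf′ = S_deep − (α/β)·ΔT = 33.99 − (2.5 × 10⁻⁴/7.1 × 10⁻⁴)·(-3.3) = 35.1520 psu.
Increase required: 35.1520 − 33.28 = 1.8720 psu.

1.87 psu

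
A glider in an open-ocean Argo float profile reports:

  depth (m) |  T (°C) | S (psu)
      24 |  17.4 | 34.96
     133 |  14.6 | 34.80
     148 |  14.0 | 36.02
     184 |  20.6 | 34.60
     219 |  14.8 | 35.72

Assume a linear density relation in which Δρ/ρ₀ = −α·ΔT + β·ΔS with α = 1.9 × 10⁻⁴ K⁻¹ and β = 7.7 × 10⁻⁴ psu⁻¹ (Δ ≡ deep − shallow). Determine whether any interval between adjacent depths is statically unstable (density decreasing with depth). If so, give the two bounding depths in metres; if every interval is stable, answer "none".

148–184 m

Evaluate Δρ/ρ₀ = −αΔT + βΔS across each adjacent pair:
  24–133 m: −αΔT+βΔS = −(1.9 × 10⁻⁴)(-2.8)+(7.7 × 10⁻⁴)(-0.16) = 4.1 × 10⁻⁴ → stable
  133–148 m: −αΔT+βΔS = −(1.9 × 10⁻⁴)(-0.6)+(7.7 × 10⁻⁴)(+1.22) = 1.1 × 10⁻³ → stable
  148–184 m: −αΔT+βΔS = −(1.9 × 10⁻⁴)(+6.6)+(7.7 × 10⁻⁴)(-1.42) = -2.3 × 10⁻³ → UNSTABLE
  184–219 m: −αΔT+βΔS = −(1.9 × 10⁻⁴)(-5.8)+(7.7 × 10⁻⁴)(+1.12) = 2.0 × 10⁻³ → stable
The 148–184 m interval has Δρ < 0: lighter water underlies denser water.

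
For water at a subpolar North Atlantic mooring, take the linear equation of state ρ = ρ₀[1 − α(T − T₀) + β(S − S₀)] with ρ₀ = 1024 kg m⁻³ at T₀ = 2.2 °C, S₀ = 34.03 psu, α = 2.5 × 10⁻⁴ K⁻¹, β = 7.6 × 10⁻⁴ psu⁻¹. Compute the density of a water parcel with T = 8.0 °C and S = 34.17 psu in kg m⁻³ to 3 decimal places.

1022.624 kg m⁻³

T − T₀ = +5.8 K, S − S₀ = +0.14 psu.
Bracket = 1 − α·(+5.8) + β·(+0.14) = 1 + (-1.3436 × 10⁻³) = 0.9986564.
ρ = 1024 × 0.9986564 = 1022.624 kg m⁻³.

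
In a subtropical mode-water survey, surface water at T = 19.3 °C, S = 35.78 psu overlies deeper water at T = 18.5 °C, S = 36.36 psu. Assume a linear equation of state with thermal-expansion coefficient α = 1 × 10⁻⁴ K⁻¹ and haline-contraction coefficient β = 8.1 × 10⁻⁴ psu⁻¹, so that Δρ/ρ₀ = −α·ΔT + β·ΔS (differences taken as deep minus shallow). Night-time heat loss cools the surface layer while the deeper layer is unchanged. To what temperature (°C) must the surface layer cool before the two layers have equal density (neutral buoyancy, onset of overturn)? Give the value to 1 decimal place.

13.8 °C

Neutral buoyancy requires Δρ = 0, i.e. −α(T_deep − T_surf′) + β(S_deep − S_surf) = 0.
T_surf′ = T_deep − (β/α)·ΔS = 18.5 − (8.1 × 10⁻⁴/1 × 10⁻⁴)·(+0.58) = 13.802 °C.
Cooling required: 19.3 − (13.802) = 5.498 °C.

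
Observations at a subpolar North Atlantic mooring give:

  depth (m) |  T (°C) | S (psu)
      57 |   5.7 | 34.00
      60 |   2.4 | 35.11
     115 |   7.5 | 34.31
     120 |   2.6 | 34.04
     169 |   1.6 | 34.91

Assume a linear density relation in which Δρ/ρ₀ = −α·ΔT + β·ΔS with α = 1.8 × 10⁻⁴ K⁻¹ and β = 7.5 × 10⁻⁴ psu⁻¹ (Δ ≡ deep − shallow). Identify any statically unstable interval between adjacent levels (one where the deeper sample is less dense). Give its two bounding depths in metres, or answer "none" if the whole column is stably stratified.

Evaluate Δρ/ρ₀ = −αΔT + βΔS across each adjacent pair:
  57–60 m: −αΔT+βΔS = −(1.8 × 10⁻⁴)(-3.3)+(7.5 × 10⁻⁴)(+1.11) = 1.4 × 10⁻³ → stable
  60–115 m: −αΔT+βΔS = −(1.8 × 10⁻⁴)(+5.1)+(7.5 × 10⁻⁴)(-0.80) = -1.5 × 10⁻³ → UNSTABLE
  115–120 m: −αΔT+βΔS = −(1.8 × 10⁻⁴)(-4.9)+(7.5 × 10⁻⁴)(-0.27) = 6.8 × 10⁻⁴ → stable
  120–169 m: −αΔT+βΔS = −(1.8 × 10⁻⁴)(-1.0)+(7.5 × 10⁻⁴)(+0.87) = 8.3 × 10⁻⁴ → stable
The 60–115 m interval has Δρ < 0: lighter water underlies denser water.

60–115 m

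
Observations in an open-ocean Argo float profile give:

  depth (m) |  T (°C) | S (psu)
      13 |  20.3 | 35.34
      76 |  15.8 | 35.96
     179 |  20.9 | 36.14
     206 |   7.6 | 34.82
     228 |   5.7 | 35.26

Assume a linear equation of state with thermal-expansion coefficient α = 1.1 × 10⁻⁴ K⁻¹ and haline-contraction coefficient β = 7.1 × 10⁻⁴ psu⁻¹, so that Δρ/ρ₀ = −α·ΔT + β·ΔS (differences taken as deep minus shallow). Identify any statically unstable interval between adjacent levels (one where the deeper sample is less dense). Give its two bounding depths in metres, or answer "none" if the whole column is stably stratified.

76–179 m

Evaluate Δρ/ρ₀ = −αΔT + βΔS across each adjacent pair:
  13–76 m: −αΔT+βΔS = −(1.1 × 10⁻⁴)(-4.5)+(7.1 × 10⁻⁴)(+0.62) = 9.4 × 10⁻⁴ → stable
  76–179 m: −αΔT+βΔS = −(1.1 × 10⁻⁴)(+5.1)+(7.1 × 10⁻⁴)(+0.18) = -4.3 × 10⁻⁴ → UNSTABLE
  179–206 m: −αΔT+βΔS = −(1.1 × 10⁻⁴)(-13.3)+(7.1 × 10⁻⁴)(-1.32) = 5.3 × 10⁻⁴ → stable
  206–228 m: −αΔT+βΔS = −(1.1 × 10⁻⁴)(-1.9)+(7.1 × 10⁻⁴)(+0.44) = 5.2 × 10⁻⁴ → stable
The 76–179 m interval has Δρ < 0: lighter water underlies denser water.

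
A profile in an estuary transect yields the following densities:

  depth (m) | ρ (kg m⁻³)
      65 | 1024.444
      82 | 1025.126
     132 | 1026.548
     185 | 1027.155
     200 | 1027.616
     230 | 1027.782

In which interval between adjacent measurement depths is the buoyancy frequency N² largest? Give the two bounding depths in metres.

65–82 m

Compute the density gradient over each adjacent pair:
  65–82 m: Δρ/Δz = 0.682/17 = 0.040 kg m⁻⁴
  82–132 m: Δρ/Δz = 1.422/50 = 0.028 kg m⁻⁴
  132–185 m: Δρ/Δz = 0.607/53 = 0.011 kg m⁻⁴
  185–200 m: Δρ/Δz = 0.461/15 = 0.031 kg m⁻⁴
  200–230 m: Δρ/Δz = 0.166/30 = 5.5 × 10⁻³ kg m⁻⁴
The largest gradient is in the 65–82 m interval — the pycnocline.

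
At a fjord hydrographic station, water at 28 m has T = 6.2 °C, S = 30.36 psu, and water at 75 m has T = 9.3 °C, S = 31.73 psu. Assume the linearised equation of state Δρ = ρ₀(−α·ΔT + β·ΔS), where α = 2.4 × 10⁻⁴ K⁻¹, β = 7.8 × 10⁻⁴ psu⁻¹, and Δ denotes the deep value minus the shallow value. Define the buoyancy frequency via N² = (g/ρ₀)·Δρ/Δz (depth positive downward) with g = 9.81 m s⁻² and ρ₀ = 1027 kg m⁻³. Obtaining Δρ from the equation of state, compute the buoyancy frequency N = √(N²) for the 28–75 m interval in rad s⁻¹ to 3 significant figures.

8.23 × 10⁻³ rad s⁻¹

ΔT = +3.1 K, ΔS = +1.37 psu (deep − shallow).
Δρ/ρ₀ = −αΔT + βΔS = -7.44 × 10⁻⁴ + 1.0686 × 10⁻³ = 3.246 × 10⁻⁴, so Δρ ≈ 0.3334 kg m⁻³.
N² = (g/ρ₀)·Δρ/Δz = g·(Δρ/ρ₀)/Δz = 9.81 × 3.246 × 10⁻⁴ / 47 = 6.7752 × 10⁻⁵ s⁻².
N = √(6.7752 × 10⁻⁵) = 8.2312 × 10⁻³ rad s⁻¹ ≈ 8.23 × 10⁻³ rad s⁻¹.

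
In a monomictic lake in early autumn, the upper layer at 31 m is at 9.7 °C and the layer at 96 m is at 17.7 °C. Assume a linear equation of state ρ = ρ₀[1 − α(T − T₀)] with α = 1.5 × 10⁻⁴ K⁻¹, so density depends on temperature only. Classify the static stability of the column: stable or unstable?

ΔT = 17.7 − 9.7 = +8.0 K, so Δρ/ρ₀ = −αΔT = -1.20 × 10⁻³.
Δρ/ρ₀ < 0, so Δρ < 0: deeper water is lighter → statically unstable; the column would overturn.

unstable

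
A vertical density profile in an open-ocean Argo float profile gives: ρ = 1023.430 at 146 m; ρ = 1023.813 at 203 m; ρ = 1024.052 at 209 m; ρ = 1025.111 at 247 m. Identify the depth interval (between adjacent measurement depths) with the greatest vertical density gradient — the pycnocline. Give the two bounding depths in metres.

Compute the density gradient over each adjacent pair:
  146–203 m: Δρ/Δz = 0.383/57 = 6.7 × 10⁻³ kg m⁻⁴
  203–209 m: Δρ/Δz = 0.239/6 = 0.040 kg m⁻⁴
  209–247 m: Δρ/Δz = 1.059/38 = 0.028 kg m⁻⁴
The largest gradient is in the 203–209 m interval — the pycnocline.

203–209 m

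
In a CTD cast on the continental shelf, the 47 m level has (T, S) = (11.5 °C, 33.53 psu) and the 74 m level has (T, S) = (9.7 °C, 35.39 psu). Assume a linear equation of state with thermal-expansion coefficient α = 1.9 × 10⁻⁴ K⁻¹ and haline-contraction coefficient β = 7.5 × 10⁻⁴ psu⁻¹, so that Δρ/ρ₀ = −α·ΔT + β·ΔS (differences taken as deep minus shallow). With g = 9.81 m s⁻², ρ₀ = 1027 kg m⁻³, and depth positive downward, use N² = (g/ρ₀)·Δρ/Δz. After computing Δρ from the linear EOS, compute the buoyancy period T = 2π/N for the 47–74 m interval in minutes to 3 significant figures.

ΔT = -1.8 K, ΔS = +1.86 psu (deep − shallow).
Δρ/ρ₀ = −αΔT + βΔS = 3.42 × 10⁻⁴ + 1.395 × 10⁻³ = 1.737 × 10⁻³, so Δρ ≈ 1.784 kg m⁻³.
N² = (g/ρ₀)·Δρ/Δz = g·(Δρ/ρ₀)/Δz = 9.81 × 1.737 × 10⁻³ / 27 = 6.3111 × 10⁻⁴ s⁻².
N = √(6.3111 × 10⁻⁴) = 0.025122 rad s⁻¹ → T = 2π/N = 250.11 s = 4.1685 min ≈ 4.17 min.

4.17 min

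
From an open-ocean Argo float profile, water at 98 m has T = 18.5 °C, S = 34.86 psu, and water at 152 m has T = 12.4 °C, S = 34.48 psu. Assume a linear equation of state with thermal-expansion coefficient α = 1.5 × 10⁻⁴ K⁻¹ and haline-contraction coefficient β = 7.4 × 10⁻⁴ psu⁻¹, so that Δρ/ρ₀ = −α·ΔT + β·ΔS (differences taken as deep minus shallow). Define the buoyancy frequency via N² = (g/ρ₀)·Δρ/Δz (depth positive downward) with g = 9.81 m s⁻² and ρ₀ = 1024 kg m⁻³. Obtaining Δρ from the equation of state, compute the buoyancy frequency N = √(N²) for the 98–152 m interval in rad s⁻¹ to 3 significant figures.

ΔT = -6.1 K, ΔS = -0.38 psu (deep − shallow).
Δρ/ρ₀ = −αΔT + βΔS = 9.15 × 10⁻⁴ − 2.812 × 10⁻⁴ = 6.338 × 10⁻⁴, so Δρ ≈ 0.6490 kg m⁻³.
N² = (g/ρ₀)·Δρ/Δz = g·(Δρ/ρ₀)/Δz = 9.81 × 6.338 × 10⁻⁴ / 54 = 1.1514 × 10⁻⁴ s⁻².
N = √(1.1514 × 10⁻⁴) = 0.010730 rad s⁻¹ ≈ 0.0107 rad s⁻¹.

0.0107 rad s⁻¹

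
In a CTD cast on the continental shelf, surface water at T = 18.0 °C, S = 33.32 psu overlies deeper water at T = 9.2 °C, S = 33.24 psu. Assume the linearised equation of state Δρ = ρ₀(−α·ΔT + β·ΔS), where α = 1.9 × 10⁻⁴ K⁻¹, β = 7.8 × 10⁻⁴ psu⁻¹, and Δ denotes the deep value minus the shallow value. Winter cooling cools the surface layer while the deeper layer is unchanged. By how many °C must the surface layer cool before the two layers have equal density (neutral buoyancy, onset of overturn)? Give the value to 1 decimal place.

Neutral buoyancy requires Δρ = 0, i.e. −α(T_deep − T_surf′) + β(S_deep − S_surf) = 0.
T_surf′ = T_deep − (β/α)·ΔS = 9.2 − (7.8 × 10⁻⁴/1.9 × 10⁻⁴)·(-0.08) = 9.528 °C.
Cooling required: 18.0 − (9.528) = 8.472 °C.

8.5 °C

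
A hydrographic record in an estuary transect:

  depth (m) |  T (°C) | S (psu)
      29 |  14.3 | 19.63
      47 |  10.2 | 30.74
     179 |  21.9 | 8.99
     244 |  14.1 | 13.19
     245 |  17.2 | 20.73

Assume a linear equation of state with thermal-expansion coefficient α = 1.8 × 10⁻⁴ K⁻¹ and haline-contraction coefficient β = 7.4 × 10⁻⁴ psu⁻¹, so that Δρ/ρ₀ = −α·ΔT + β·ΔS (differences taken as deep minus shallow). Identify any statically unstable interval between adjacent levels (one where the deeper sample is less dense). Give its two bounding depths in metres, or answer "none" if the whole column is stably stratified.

Evaluate Δρ/ρ₀ = −αΔT + βΔS across each adjacent pair:
  29–47 m: −αΔT+βΔS = −(1.8 × 10⁻⁴)(-4.1)+(7.4 × 10⁻⁴)(+11.11) = 9.0 × 10⁻³ → stable
  47–179 m: −αΔT+βΔS = −(1.8 × 10⁻⁴)(+11.7)+(7.4 × 10⁻⁴)(-21.75) = -0.018 → UNSTABLE
  179–244 m: −αΔT+βΔS = −(1.8 × 10⁻⁴)(-7.8)+(7.4 × 10⁻⁴)(+4.20) = 4.5 × 10⁻³ → stable
  244–245 m: −αΔT+βΔS = −(1.8 × 10⁻⁴)(+3.1)+(7.4 × 10⁻⁴)(+7.54) = 5.0 × 10⁻³ → stable
The 47–179 m interval has Δρ < 0: lighter water underlies denser water.

47–179 m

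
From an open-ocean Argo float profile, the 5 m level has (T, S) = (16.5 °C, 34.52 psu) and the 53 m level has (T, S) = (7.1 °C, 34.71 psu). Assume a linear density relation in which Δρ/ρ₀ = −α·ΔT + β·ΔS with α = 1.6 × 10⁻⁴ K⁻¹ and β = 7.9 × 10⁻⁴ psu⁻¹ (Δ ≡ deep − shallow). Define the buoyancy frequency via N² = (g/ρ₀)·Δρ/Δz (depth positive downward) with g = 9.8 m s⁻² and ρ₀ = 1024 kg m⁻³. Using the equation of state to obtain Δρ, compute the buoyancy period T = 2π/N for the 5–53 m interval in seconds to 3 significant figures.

342 s

ΔT = -9.4 K, ΔS = +0.19 psu (deep − shallow).
Δρ/ρ₀ = −αΔT + βΔS = 1.504 × 10⁻³ + 1.501 × 10⁻⁴ = 1.6541 × 10⁻³, so Δρ ≈ 1.694 kg m⁻³.
N² = (g/ρ₀)·Δρ/Δz = g·(Δρ/ρ₀)/Δz = 9.8 × 1.6541 × 10⁻³ / 48 = 3.3771 × 10⁻⁴ s⁻².
N = √(3.3771 × 10⁻⁴) = 0.018377 rad s⁻¹ → T = 2π/N = 341.90 s ≈ 342 s.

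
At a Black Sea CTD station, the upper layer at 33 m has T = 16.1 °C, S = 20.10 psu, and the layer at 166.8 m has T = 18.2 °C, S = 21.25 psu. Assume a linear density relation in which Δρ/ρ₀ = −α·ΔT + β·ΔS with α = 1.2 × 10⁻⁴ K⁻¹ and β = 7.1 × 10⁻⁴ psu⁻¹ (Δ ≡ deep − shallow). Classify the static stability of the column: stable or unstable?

ΔT = 18.2 − 16.1 = +2.1 K and ΔS = 21.25 − 20.10 = +1.15 psu (deep − shallow).
−αΔT = -2.52 × 10⁻⁴; βΔS = 8.165 × 10⁻⁴; sum Δρ/ρ₀ = 5.645 × 10⁻⁴.
Δρ/ρ₀ > 0, so Δρ > 0: deeper water is denser → statically stable.

stable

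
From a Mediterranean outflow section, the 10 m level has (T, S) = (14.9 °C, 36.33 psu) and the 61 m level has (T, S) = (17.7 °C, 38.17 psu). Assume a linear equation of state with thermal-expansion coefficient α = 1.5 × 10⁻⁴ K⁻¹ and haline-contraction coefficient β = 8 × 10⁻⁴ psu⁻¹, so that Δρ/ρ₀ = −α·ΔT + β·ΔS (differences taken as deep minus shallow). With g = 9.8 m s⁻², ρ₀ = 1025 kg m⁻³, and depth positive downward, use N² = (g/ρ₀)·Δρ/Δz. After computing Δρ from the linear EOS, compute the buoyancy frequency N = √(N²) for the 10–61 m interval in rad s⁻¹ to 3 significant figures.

ΔT = +2.8 K, ΔS = +1.84 psu (deep − shallow).
Δρ/ρ₀ = −αΔT + βΔS = -4.20 × 10⁻⁴ + 1.472 × 10⁻³ = 1.052 × 10⁻³, so Δρ ≈ 1.078 kg m⁻³.
N² = (g/ρ₀)·Δρ/Δz = g·(Δρ/ρ₀)/Δz = 9.8 × 1.052 × 10⁻³ / 51 = 2.0215 × 10⁻⁴ s⁻².
N = √(2.0215 × 10⁻⁴) = 0.014218 rad s⁻¹ ≈ 0.0142 rad s⁻¹.

0.0142 rad s⁻¹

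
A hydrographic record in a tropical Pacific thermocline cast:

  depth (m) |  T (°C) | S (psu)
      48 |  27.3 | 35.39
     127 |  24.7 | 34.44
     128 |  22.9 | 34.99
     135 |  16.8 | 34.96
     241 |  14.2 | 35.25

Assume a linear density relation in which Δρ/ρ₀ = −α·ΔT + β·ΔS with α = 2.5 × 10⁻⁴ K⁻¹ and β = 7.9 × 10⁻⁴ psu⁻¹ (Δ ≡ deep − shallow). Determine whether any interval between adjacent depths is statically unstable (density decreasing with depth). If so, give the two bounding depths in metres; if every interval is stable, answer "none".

48–127 m

Evaluate Δρ/ρ₀ = −αΔT + βΔS across each adjacent pair:
  48–127 m: −αΔT+βΔS = −(2.5 × 10⁻⁴)(-2.6)+(7.9 × 10⁻⁴)(-0.95) = -1.0 × 10⁻⁴ → UNSTABLE
  127–128 m: −αΔT+βΔS = −(2.5 × 10⁻⁴)(-1.8)+(7.9 × 10⁻⁴)(+0.55) = 8.8 × 10⁻⁴ → stable
  128–135 m: −αΔT+βΔS = −(2.5 × 10⁻⁴)(-6.1)+(7.9 × 10⁻⁴)(-0.03) = 1.5 × 10⁻³ → stable
  135–241 m: −αΔT+βΔS = −(2.5 × 10⁻⁴)(-2.6)+(7.9 × 10⁻⁴)(+0.29) = 8.8 × 10⁻⁴ → stable
The 48–127 m interval has Δρ < 0: lighter water underlies denser water.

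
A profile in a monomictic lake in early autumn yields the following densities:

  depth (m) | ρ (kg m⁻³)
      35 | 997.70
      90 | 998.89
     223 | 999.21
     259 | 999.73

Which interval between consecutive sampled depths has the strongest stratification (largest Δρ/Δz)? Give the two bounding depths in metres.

Compute the density gradient over each adjacent pair:
  35–90 m: Δρ/Δz = 1.19/55 = 0.022 kg m⁻⁴
  90–223 m: Δρ/Δz = 0.32/133 = 2.4 × 10⁻³ kg m⁻⁴
  223–259 m: Δρ/Δz = 0.52/36 = 0.014 kg m⁻⁴
The largest gradient is in the 35–90 m interval — the pycnocline.

35–90 m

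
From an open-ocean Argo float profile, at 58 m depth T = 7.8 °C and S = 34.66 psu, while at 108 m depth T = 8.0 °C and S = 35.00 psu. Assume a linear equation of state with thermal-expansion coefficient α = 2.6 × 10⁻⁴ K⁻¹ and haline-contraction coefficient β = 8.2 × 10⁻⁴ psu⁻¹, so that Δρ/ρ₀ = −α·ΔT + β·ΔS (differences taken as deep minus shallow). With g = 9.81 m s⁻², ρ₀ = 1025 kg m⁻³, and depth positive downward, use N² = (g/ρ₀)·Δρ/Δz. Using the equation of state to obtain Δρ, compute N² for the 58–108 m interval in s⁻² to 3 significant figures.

ΔT = +0.2 K, ΔS = +0.34 psu (deep − shallow).
Δρ/ρ₀ = −αΔT + βΔS = -5.20 × 10⁻⁵ + 2.788 × 10⁻⁴ = 2.268 × 10⁻⁴, so Δρ ≈ 0.2325 kg m⁻³.
N² = (g/ρ₀)·Δρ/Δz = g·(Δρ/ρ₀)/Δz = 9.81 × 2.268 × 10⁻⁴ / 50 = 4.4498 × 10⁻⁵ s⁻² ≈ 4.45 × 10⁻⁵ s⁻².

4.45 × 10⁻⁵ s⁻²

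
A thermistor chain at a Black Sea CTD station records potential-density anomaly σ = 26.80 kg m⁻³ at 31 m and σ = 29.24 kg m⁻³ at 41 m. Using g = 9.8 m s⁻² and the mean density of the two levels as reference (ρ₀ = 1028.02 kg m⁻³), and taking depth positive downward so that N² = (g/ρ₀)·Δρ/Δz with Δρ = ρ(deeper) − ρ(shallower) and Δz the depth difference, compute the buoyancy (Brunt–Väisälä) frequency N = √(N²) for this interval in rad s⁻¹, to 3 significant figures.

0.0482 rad s⁻¹

Δρ = 1029.24 − 1026.80 = 2.44 kg m⁻³ over Δz = 41 − 31 = 10 m.
N² = (9.8/1028.02) × (2.44/10) = 2.3260 × 10⁻³ s⁻².
N = √(2.3260 × 10⁻³) = 0.048229 rad s⁻¹ ≈ 0.0482 rad s⁻¹.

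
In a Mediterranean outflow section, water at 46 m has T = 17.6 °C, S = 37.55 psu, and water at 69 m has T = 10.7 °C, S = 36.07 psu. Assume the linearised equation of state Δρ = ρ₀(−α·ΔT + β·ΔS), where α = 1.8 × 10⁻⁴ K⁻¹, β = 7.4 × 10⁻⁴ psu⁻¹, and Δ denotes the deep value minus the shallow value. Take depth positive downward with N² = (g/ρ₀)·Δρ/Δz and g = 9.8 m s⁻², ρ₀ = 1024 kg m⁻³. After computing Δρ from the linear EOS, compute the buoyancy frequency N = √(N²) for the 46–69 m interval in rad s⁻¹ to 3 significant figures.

ΔT = -6.9 K, ΔS = -1.48 psu (deep − shallow).
Δρ/ρ₀ = −αΔT + βΔS = 1.242 × 10⁻³ − 1.0952 × 10⁻³ = 1.468 × 10⁻⁴, so Δρ ≈ 0.1503 kg m⁻³.
N² = (g/ρ₀)·Δρ/Δz = g·(Δρ/ρ₀)/Δz = 9.8 × 1.468 × 10⁻⁴ / 23 = 6.2550 × 10⁻⁵ s⁻².
N = √(6.2550 × 10⁻⁵) = 7.9089 × 10⁻³ rad s⁻¹ ≈ 7.91 × 10⁻³ rad s⁻¹.

7.91 × 10⁻³ rad s⁻¹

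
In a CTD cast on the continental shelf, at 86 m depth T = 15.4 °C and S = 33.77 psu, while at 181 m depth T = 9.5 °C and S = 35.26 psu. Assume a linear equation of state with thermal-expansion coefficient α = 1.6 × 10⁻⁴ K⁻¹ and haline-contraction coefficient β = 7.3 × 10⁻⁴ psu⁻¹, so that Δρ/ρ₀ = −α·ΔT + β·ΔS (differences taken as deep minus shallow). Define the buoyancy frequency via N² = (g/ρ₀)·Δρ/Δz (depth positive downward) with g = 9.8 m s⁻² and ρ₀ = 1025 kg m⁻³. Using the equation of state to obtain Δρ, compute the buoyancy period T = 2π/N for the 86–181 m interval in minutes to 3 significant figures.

ΔT = -5.9 K, ΔS = +1.49 psu (deep − shallow).
Δρ/ρ₀ = −αΔT + βΔS = 9.44 × 10⁻⁴ + 1.0877 × 10⁻³ = 2.0317 × 10⁻³, so Δρ ≈ 2.082 kg m⁻³.
N² = (g/ρ₀)·Δρ/Δz = g·(Δρ/ρ₀)/Δz = 9.8 × 2.0317 × 10⁻³ / 95 = 2.0959 × 10⁻⁴ s⁻².
N = √(2.0959 × 10⁻⁴) = 0.014477 rad s⁻¹ → T = 2π/N = 434.01 s = 7.2335 min ≈ 7.23 min.

7.23 min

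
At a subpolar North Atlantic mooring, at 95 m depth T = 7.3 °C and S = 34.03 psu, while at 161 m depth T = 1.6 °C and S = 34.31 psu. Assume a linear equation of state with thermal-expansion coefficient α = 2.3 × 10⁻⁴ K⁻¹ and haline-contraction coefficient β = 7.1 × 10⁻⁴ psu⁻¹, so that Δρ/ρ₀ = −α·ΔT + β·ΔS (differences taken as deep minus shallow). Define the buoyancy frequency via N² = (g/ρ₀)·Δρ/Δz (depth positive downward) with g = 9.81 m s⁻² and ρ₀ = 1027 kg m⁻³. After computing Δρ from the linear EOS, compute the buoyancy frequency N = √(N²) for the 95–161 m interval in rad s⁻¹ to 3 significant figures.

ΔT = -5.7 K, ΔS = +0.28 psu (deep − shallow).
Δρ/ρ₀ = −αΔT + βΔS = 1.311 × 10⁻³ + 1.988 × 10⁻⁴ = 1.5098 × 10⁻³, so Δρ ≈ 1.551 kg m⁻³.
N² = (g/ρ₀)·Δρ/Δz = g·(Δρ/ρ₀)/Δz = 9.81 × 1.5098 × 10⁻³ / 66 = 2.2441 × 10⁻⁴ s⁻².
N = √(2.2441 × 10⁻⁴) = 0.014980 rad s⁻¹ ≈ 0.0150 rad s⁻¹.

0.0150 rad s⁻¹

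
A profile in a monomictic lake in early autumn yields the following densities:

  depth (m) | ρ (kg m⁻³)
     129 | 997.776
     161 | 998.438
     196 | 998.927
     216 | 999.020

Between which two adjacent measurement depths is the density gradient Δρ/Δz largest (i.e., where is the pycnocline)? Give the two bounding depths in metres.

Compute the density gradient over each adjacent pair:
  129–161 m: Δρ/Δz = 0.662/32 = 0.021 kg m⁻⁴
  161–196 m: Δρ/Δz = 0.489/35 = 0.014 kg m⁻⁴
  196–216 m: Δρ/Δz = 0.093/20 = 4.6 × 10⁻³ kg m⁻⁴
The largest gradient is in the 129–161 m interval — the pycnocline.

129–161 m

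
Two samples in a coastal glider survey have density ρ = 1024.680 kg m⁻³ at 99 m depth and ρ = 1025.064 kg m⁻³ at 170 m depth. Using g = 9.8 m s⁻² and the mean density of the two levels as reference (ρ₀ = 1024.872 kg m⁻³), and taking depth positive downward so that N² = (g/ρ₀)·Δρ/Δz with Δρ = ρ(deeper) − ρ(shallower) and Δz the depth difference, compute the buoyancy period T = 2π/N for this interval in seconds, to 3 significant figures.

874 s

Δρ = 1025.064 − 1024.680 = 0.384 kg m⁻³ over Δz = 170 − 99 = 71 m.
N² = (9.8/1024.872) × (0.384/71) = 5.1717 × 10⁻⁵ s⁻².
N = √(5.1717 × 10⁻⁵) = 7.1915 × 10⁻³ rad s⁻¹, so T = 2π/N = 873.70 s ≈ 874 s.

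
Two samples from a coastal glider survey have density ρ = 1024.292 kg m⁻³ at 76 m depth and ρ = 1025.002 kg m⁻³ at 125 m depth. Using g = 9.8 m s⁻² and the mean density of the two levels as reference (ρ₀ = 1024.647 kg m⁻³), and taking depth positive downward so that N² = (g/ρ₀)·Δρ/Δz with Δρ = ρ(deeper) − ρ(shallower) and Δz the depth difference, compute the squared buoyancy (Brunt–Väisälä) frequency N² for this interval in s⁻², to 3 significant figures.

Δρ = 1025.002 − 1024.292 = 0.710 kg m⁻³ over Δz = 125 − 76 = 49 m.
N² = (9.8/1024.647) × (0.710/49) = 1.3858 × 10⁻⁴ s⁻² ≈ 1.39 × 10⁻⁴ s⁻².

1.39 × 10⁻⁴ s⁻²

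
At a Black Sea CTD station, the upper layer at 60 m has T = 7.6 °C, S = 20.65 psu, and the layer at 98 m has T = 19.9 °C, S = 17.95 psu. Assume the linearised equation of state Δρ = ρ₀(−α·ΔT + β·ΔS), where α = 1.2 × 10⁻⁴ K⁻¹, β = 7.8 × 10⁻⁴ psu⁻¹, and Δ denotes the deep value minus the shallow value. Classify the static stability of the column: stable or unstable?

ΔT = 19.9 − 7.6 = +12.3 K and ΔS = 17.95 − 20.65 = -2.70 psu (deep − shallow).
−αΔT = -1.476 × 10⁻³; βΔS = -2.106 × 10⁻³; sum Δρ/ρ₀ = -3.582 × 10⁻³.
Δρ/ρ₀ < 0, so Δρ < 0: deeper water is lighter → statically unstable; the column would overturn.

unstable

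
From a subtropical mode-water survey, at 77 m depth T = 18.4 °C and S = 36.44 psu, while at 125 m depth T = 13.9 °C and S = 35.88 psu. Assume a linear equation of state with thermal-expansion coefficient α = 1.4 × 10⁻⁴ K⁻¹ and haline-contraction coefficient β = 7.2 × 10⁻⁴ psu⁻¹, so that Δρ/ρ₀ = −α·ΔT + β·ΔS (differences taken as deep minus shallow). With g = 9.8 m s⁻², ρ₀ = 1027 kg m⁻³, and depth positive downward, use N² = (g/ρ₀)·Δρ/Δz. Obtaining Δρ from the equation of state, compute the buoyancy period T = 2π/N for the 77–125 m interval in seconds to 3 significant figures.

ΔT = -4.5 K, ΔS = -0.56 psu (deep − shallow).
Δρ/ρ₀ = −αΔT + βΔS = 6.30 × 10⁻⁴ − 4.032 × 10⁻⁴ = 2.268 × 10⁻⁴, so Δρ ≈ 0.2329 kg m⁻³.
N² = (g/ρ₀)·Δρ/Δz = g·(Δρ/ρ₀)/Δz = 9.8 × 2.268 × 10⁻⁴ / 48 = 4.6305 × 10⁻⁵ s⁻².
N = √(4.6305 × 10⁻⁵) = 6.8048 × 10⁻³ rad s⁻¹ → T = 2π/N = 923.35 s ≈ 923 s.

923 s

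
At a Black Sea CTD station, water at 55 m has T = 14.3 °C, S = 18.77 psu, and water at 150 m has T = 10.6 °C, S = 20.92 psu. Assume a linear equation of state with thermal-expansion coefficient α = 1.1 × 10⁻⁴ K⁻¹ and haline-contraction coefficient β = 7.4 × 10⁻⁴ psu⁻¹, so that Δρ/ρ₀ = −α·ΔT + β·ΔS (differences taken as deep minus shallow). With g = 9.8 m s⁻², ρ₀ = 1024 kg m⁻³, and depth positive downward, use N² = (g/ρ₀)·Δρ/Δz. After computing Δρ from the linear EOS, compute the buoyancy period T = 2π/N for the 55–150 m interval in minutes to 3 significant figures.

7.29 min

ΔT = -3.7 K, ΔS = +2.15 psu (deep − shallow).
Δρ/ρ₀ = −αΔT + βΔS = 4.07 × 10⁻⁴ + 1.591 × 10⁻³ = 1.998 × 10⁻³, so Δρ ≈ 2.046 kg m⁻³.
N² = (g/ρ₀)·Δρ/Δz = g·(Δρ/ρ₀)/Δz = 9.8 × 1.998 × 10⁻³ / 95 = 2.0611 × 10⁻⁴ s⁻².
N = √(2.0611 × 10⁻⁴) = 0.014357 rad s⁻¹ → T = 2π/N = 437.64 s = 7.2940 min ≈ 7.29 min.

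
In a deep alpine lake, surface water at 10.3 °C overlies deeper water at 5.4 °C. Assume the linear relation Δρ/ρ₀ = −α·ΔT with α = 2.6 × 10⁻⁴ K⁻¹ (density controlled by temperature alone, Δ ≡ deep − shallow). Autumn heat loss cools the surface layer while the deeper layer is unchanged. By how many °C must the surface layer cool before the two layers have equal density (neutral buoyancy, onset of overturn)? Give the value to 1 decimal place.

With temperature the only control, equal density requires T_surf′ = T_deep.
T_surf′ = 5.4 °C.
Cooling required: 10.3 − 5.4 = 4.9 °C.

4.9 °C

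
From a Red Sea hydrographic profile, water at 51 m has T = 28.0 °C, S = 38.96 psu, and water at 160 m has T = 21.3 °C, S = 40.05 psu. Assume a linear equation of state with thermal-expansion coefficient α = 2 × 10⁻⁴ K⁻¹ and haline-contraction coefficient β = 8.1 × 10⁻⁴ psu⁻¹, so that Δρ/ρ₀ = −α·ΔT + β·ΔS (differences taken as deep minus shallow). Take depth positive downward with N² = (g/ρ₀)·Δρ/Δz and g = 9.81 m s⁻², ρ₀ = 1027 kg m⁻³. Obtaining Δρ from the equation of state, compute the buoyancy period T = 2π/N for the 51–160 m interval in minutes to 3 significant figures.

ΔT = -6.7 K, ΔS = +1.09 psu (deep − shallow).
Δρ/ρ₀ = −αΔT + βΔS = 1.34 × 10⁻³ + 8.829 × 10⁻⁴ = 2.2229 × 10⁻³, so Δρ ≈ 2.283 kg m⁻³.
N² = (g/ρ₀)·Δρ/Δz = g·(Δρ/ρ₀)/Δz = 9.81 × 2.2229 × 10⁻³ / 109 = 2.0006 × 10⁻⁴ s⁻².
N = √(2.0006 × 10⁻⁴) = 0.014144 rad s⁻¹ → T = 2π/N = 444.23 s = 7.4038 min ≈ 7.40 min.

7.40 min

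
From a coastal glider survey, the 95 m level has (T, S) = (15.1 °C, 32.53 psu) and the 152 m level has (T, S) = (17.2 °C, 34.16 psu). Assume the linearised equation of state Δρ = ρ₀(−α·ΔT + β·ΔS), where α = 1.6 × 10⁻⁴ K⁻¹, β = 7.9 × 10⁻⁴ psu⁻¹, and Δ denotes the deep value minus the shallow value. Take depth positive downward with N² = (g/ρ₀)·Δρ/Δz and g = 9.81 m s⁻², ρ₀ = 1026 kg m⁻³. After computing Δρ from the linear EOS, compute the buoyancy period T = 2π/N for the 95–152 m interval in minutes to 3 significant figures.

8.18 min

ΔT = +2.1 K, ΔS = +1.63 psu (deep − shallow).
Δρ/ρ₀ = −αΔT + βΔS = -3.36 × 10⁻⁴ + 1.2877 × 10⁻³ = 9.517 × 10⁻⁴, so Δρ ≈ 0.9764 kg m⁻³.
N² = (g/ρ₀)·Δρ/Δz = g·(Δρ/ρ₀)/Δz = 9.81 × 9.517 × 10⁻⁴ / 57 = 1.6379 × 10⁻⁴ s⁻².
N = √(1.6379 × 10⁻⁴) = 0.012798 rad s⁻¹ → T = 2π/N = 490.95 s = 8.1825 min ≈ 8.18 min.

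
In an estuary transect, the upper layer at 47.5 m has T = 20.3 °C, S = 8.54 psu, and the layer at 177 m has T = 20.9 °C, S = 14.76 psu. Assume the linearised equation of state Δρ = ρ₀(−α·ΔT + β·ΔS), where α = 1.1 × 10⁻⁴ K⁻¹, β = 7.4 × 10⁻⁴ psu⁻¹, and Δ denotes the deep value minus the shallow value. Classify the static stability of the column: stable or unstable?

stable

ΔT = 20.9 − 20.3 = +0.6 K and ΔS = 14.76 − 8.54 = +6.22 psu (deep − shallow).
−αΔT = -6.60 × 10⁻⁵; βΔS = 4.6028 × 10⁻³; sum Δρ/ρ₀ = 4.5368 × 10⁻³.
Δρ/ρ₀ > 0, so Δρ > 0: deeper water is denser → statically stable.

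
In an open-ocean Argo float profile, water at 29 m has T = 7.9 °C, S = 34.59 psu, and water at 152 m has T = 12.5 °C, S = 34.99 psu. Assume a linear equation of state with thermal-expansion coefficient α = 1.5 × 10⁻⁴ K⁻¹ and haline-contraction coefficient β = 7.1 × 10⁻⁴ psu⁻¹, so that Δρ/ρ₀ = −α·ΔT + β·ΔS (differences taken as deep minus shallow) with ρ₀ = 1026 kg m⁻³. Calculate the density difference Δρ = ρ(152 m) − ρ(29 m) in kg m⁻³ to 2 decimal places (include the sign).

-0.42 kg m⁻³

ΔT = +4.6 K, ΔS = +0.40 psu (deep − shallow).
Δρ/ρ₀ = −(1.5 × 10⁻⁴)(+4.6) + (7.1 × 10⁻⁴)(+0.40) = -4.06 × 10⁻⁴.
Δρ = 1026 × (-4.06 × 10⁻⁴) = -0.42 kg m⁻³.
Negative Δρ: lighter below, statically unstable.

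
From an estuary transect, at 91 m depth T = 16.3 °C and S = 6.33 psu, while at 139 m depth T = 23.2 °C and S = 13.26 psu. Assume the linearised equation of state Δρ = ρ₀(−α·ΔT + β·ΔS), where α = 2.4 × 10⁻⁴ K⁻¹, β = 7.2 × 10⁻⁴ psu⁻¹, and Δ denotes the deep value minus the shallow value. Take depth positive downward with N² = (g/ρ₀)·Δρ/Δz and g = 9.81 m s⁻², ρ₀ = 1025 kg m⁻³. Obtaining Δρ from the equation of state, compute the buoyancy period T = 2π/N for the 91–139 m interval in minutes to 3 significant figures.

ΔT = +6.9 K, ΔS = +6.93 psu (deep − shallow).
Δρ/ρ₀ = −αΔT + βΔS = -1.656 × 10⁻³ + 4.9896 × 10⁻³ = 3.3336 × 10⁻³, so Δρ ≈ 3.417 kg m⁻³.
N² = (g/ρ₀)·Δρ/Δz = g·(Δρ/ρ₀)/Δz = 9.81 × 3.3336 × 10⁻³ / 48 = 6.8130 × 10⁻⁴ s⁻².
N = √(6.8130 × 10⁻⁴) = 0.026102 rad s⁻¹ → T = 2π/N = 240.72 s = 4.0120 min ≈ 4.01 min.

4.01 min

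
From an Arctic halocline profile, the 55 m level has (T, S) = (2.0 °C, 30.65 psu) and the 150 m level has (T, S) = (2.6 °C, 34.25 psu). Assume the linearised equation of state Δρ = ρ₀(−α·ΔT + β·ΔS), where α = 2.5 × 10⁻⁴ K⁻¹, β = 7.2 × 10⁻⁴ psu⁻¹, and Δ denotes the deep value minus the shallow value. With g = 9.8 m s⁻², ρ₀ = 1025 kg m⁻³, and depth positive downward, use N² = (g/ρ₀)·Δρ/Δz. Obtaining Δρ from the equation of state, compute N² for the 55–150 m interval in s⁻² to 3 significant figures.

2.52 × 10⁻⁴ s⁻²

ΔT = +0.6 K, ΔS = +3.60 psu (deep − shallow).
Δρ/ρ₀ = −αΔT + βΔS = -1.50 × 10⁻⁴ + 2.592 × 10⁻³ = 2.442 × 10⁻³, so Δρ ≈ 2.503 kg m⁻³.
N² = (g/ρ₀)·Δρ/Δz = g·(Δρ/ρ₀)/Δz = 9.8 × 2.442 × 10⁻³ / 95 = 2.5191 × 10⁻⁴ s⁻² ≈ 2.52 × 10⁻⁴ s⁻².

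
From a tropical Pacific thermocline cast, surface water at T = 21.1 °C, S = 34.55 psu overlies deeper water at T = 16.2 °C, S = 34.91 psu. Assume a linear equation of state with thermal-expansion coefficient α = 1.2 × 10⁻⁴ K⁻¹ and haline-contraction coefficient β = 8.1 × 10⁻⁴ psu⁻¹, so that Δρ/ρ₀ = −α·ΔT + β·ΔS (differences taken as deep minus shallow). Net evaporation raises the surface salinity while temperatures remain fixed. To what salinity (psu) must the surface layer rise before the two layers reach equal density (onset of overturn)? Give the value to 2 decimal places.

35.64 psu

Neutral buoyancy requires −α(T_deep − T_surf) + β(S_deep − S_surf′) = 0.
S_surf′ = S_deep − (α/β)·ΔT = 34.91 − (1.2 × 10⁻⁴/8.1 × 10⁻⁴)·(-4.9) = 35.6359 psu.
Increase required: 35.6359 − 34.55 = 1.0859 psu.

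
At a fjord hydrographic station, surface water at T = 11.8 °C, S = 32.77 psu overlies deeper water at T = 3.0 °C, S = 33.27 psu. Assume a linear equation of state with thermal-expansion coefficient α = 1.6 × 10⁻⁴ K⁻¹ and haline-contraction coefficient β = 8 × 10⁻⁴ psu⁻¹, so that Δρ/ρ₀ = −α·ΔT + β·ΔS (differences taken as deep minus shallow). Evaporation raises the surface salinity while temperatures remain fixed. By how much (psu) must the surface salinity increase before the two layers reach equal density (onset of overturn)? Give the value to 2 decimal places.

Neutral buoyancy requires −α(T_deep − T_surf) + β(S_deep − S_surf′) = 0.
S_surf′ = S_deep − (α/β)·ΔT = 33.27 − (1.6 × 10⁻⁴/8 × 10⁻⁴)·(-8.8) = 35.0300 psu.
Increase required: 35.0300 − 32.77 = 2.2600 psu.

2.26 psu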